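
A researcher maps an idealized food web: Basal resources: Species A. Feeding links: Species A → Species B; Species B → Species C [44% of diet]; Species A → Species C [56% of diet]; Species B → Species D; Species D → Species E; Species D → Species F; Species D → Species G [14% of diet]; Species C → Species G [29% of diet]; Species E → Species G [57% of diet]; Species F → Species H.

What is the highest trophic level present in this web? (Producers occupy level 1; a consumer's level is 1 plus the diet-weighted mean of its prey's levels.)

Species B: 1 + 1 = 2
Species C: 1 + (0.44×2 + 0.56×1) = 2.44
Species D: 1 + 2 = 3
Species E: 1 + 3 = 4
Species F: 1 + 3 = 4
Species G: 1 + (0.14×3 + 0.29×2.44 + 0.57×4) = 4.4076
Species H: 1 + 4 = 5

5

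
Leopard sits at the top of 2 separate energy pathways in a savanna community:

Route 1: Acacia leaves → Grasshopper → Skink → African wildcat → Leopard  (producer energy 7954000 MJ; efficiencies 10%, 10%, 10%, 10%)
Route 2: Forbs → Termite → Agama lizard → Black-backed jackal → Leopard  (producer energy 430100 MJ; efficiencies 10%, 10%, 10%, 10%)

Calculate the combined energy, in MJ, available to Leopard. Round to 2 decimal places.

838.41 MJ

Route 1: 7954000 × 0.1 × 0.1 × 0.1 × 0.1 = 795.4 MJ
Route 2: 430100 × 0.1 × 0.1 × 0.1 × 0.1 = 43.01 MJ
Total at Leopard: 795.4 + 43.01 = 838.41 MJ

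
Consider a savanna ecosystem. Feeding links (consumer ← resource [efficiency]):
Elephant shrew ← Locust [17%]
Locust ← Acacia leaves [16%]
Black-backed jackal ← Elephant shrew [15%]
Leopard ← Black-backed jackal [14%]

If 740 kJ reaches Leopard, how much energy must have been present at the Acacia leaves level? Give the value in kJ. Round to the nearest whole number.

Cumulative transfer efficiency: 0.16 × 0.17 × 0.15 × 0.14 = 0.0005712
Acacia leaves energy = 740 / 0.0005712 = 1295518 kJ

1295518 kJ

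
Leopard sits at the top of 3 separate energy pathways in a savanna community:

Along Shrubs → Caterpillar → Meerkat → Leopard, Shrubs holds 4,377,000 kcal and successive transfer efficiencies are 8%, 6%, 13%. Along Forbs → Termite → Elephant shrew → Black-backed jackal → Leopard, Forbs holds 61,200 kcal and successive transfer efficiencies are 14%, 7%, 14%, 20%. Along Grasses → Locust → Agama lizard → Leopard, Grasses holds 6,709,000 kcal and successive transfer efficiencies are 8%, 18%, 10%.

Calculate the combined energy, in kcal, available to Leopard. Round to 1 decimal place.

Via Shrubs: 4377000 × 0.08 × 0.06 × 0.13 = 2731.248 kcal
Via Forbs: 61200 × 0.14 × 0.07 × 0.14 × 0.2 = 16.79328 kcal
Via Grasses: 6709000 × 0.08 × 0.18 × 0.1 = 9660.96 kcal
Total at Leopard: 2731.248 + 16.79328 + 9660.96 = 12409.00128 kcal

12409.0 kcal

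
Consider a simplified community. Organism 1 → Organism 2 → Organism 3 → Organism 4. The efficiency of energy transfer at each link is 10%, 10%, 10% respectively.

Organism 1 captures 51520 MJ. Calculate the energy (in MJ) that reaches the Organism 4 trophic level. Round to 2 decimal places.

Organism 2: 51520 × 0.1 = 5152 MJ
Organism 3: 5152 × 0.1 = 515.2 MJ
Organism 4: 515.2 × 0.1 = 51.52 MJ

51.52 MJ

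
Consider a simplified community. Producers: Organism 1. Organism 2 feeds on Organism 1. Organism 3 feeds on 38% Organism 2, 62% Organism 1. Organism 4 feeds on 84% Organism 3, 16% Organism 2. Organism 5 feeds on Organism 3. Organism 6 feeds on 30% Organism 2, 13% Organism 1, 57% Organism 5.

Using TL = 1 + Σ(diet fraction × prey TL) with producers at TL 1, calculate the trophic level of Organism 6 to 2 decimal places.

3.66

Organism 2: 1 + 1 = 2
Organism 3: 1 + (0.38×2 + 0.62×1) = 2.38
Organism 4: 1 + (0.84×2.38 + 0.16×2) = 3.3192
Organism 5: 1 + 2.38 = 3.38
Organism 6: 1 + (0.3×2 + 0.13×1 + 0.57×3.38) = 3.6566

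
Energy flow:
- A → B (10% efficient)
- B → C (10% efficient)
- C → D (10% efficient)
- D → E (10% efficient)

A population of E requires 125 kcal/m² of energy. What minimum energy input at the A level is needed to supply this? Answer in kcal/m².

1250000 kcal/m²

Cumulative transfer efficiency: 0.1 × 0.1 × 0.1 × 0.1 = 0.0001
A energy = 125 / 0.0001 = 1250000 kcal/m²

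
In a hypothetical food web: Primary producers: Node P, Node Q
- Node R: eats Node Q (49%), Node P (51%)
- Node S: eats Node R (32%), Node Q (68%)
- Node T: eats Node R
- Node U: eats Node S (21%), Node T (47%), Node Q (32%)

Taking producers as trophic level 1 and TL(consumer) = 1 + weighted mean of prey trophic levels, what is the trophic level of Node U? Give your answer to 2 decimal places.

Node R: 1 + (0.49×1 + 0.51×1) = 2
Node S: 1 + (0.32×2 + 0.68×1) = 2.32
Node T: 1 + 2 = 3
Node U: 1 + (0.21×2.32 + 0.47×3 + 0.32×1) = 3.2172

3.22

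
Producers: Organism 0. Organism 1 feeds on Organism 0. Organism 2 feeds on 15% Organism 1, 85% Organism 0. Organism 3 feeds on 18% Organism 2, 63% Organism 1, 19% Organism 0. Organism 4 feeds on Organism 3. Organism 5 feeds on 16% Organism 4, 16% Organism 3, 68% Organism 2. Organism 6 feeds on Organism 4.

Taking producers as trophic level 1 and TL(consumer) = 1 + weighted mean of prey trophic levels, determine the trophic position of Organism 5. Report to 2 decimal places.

Organism 1: 1 + 1 = 2
Organism 2: 1 + (0.15×2 + 0.85×1) = 2.15
Organism 3: 1 + (0.18×2.15 + 0.63×2 + 0.19×1) = 2.837
Organism 4: 1 + 2.837 = 3.837
Organism 5: 1 + (0.16×3.837 + 0.16×2.837 + 0.68×2.15) = 3.52984
Organism 6: 1 + 3.837 = 4.837

3.53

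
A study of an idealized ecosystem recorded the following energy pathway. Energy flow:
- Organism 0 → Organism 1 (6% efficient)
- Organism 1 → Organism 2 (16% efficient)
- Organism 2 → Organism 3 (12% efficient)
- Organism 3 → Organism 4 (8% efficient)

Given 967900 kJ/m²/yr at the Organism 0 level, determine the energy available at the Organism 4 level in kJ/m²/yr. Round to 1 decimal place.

Organism 1: 967900 × 0.06 = 58074 kJ/m²/yr
Organism 2: 58074 × 0.16 = 9291.84 kJ/m²/yr
Organism 3: 9291.84 × 0.12 = 1115.0208 kJ/m²/yr
Organism 4: 1115.0208 × 0.08 = 89.201664 kJ/m²/yr

89.2 kJ/m²/yr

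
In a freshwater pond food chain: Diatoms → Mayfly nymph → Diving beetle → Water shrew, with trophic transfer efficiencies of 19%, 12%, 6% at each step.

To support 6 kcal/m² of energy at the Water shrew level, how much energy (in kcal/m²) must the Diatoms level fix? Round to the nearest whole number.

Cumulative transfer efficiency: 0.19 × 0.12 × 0.06 = 0.001368
Diatoms energy = 6 / 0.001368 = 4386 kcal/m²

4386 kcal/m²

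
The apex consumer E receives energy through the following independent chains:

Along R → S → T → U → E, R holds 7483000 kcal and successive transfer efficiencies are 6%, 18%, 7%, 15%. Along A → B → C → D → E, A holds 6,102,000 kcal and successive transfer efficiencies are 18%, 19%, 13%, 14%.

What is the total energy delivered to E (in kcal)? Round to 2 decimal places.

4646.70 kcal

Via R: 7483000 × 0.06 × 0.18 × 0.07 × 0.15 = 848.5722 kcal
Via A: 6102000 × 0.18 × 0.19 × 0.13 × 0.14 = 3798.12888 kcal
Total at E: 848.5722 + 3798.12888 = 4646.70108 kcal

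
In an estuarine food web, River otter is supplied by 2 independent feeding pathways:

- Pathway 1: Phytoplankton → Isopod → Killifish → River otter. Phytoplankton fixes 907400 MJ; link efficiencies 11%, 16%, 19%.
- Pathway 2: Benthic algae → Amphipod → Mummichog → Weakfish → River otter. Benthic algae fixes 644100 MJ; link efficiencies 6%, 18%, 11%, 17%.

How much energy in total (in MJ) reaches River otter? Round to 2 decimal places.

Pathway 1: 907400 × 0.11 × 0.16 × 0.19 = 3034.3456 MJ
Pathway 2: 644100 × 0.06 × 0.18 × 0.11 × 0.17 = 130.082436 MJ
Total at River otter: 3034.3456 + 130.082436 = 3164.428036 MJ

3164.43 MJ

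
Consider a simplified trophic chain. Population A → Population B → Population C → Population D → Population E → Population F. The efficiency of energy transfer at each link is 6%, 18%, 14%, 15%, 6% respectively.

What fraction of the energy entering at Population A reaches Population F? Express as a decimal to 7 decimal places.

0.0000136

Product of link efficiencies: 0.06 × 0.18 × 0.14 × 0.15 × 0.06 = 0.000013608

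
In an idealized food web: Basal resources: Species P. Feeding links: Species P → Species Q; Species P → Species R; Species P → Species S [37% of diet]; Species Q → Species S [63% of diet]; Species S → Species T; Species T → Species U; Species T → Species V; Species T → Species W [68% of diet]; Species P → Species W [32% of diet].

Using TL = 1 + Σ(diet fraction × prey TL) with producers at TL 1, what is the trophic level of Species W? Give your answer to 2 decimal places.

3.79

Species Q: 1 + 1 = 2
Species R: 1 + 1 = 2
Species S: 1 + (0.37×1 + 0.63×2) = 2.63
Species T: 1 + 2.63 = 3.63
Species U: 1 + 3.63 = 4.63
Species V: 1 + 3.63 = 4.63
Species W: 1 + (0.68×3.63 + 0.32×1) = 3.7884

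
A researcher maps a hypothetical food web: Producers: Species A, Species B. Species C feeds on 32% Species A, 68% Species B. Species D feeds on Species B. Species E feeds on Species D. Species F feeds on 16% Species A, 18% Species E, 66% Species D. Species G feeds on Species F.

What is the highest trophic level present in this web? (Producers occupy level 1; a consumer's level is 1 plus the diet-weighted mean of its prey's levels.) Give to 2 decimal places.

Species C: 1 + (0.32×1 + 0.68×1) = 2
Species D: 1 + 1 = 2
Species E: 1 + 2 = 3
Species F: 1 + (0.16×1 + 0.18×3 + 0.66×2) = 3.02
Species G: 1 + 3.02 = 4.02

4.02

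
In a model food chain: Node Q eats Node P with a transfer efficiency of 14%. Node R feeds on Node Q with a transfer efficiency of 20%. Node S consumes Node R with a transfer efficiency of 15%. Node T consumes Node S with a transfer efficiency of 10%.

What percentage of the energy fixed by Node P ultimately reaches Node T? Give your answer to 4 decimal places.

0.0420%

Product of link efficiencies: 0.14 × 0.2 × 0.15 × 0.1 = 0.00042
As a percentage: 0.00042 × 100 = 0.0420%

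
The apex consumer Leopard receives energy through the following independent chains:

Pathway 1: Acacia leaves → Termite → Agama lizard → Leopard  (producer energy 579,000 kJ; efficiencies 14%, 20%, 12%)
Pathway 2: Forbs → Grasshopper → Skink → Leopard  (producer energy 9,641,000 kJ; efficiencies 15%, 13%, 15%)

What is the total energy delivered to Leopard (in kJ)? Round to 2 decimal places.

30145.37 kJ

Pathway 1: 579000 × 0.14 × 0.2 × 0.12 = 1945.44 kJ
Pathway 2: 9641000 × 0.15 × 0.13 × 0.15 = 28199.925 kJ
Total at Leopard: 1945.44 + 28199.925 = 30145.365 kJ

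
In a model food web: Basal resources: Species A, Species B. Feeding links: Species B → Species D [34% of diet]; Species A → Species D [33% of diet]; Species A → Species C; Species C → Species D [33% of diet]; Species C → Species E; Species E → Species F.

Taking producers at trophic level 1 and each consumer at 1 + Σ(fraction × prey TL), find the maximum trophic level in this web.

4

Species C: 1 + 1 = 2
Species D: 1 + (0.34×1 + 0.33×2 + 0.33×1) = 2.33
Species E: 1 + 2 = 3
Species F: 1 + 3 = 4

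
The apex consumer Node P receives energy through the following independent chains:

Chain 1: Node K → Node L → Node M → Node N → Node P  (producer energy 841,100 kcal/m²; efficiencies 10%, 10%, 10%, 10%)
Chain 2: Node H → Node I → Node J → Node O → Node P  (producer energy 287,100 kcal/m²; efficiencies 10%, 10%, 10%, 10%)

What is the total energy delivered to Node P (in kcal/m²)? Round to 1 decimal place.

112.8 kcal/m²

Chain 1: 841100 × 0.1 × 0.1 × 0.1 × 0.1 = 84.11 kcal/m²
Chain 2: 287100 × 0.1 × 0.1 × 0.1 × 0.1 = 28.71 kcal/m²
Total at Node P: 84.11 + 28.71 = 112.82 kcal/m²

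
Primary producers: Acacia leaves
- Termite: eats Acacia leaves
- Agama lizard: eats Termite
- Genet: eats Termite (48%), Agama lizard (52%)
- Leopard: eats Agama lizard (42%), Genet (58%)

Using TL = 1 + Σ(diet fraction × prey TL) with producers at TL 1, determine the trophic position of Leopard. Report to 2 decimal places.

4.30

Termite: 1 + 1 = 2
Agama lizard: 1 + 2 = 3
Genet: 1 + (0.48×2 + 0.52×3) = 3.52
Leopard: 1 + (0.42×3 + 0.58×3.52) = 4.3016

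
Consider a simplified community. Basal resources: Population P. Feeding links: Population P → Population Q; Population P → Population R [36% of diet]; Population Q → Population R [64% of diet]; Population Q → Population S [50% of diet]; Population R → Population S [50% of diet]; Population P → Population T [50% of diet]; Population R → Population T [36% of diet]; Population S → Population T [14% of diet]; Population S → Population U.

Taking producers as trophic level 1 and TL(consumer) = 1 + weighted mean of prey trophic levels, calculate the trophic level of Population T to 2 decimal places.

Population Q: 1 + 1 = 2
Population R: 1 + (0.36×1 + 0.64×2) = 2.64
Population S: 1 + (0.5×2 + 0.5×2.64) = 3.32
Population T: 1 + (0.5×1 + 0.36×2.64 + 0.14×3.32) = 2.9152
Population U: 1 + 3.32 = 4.32

2.92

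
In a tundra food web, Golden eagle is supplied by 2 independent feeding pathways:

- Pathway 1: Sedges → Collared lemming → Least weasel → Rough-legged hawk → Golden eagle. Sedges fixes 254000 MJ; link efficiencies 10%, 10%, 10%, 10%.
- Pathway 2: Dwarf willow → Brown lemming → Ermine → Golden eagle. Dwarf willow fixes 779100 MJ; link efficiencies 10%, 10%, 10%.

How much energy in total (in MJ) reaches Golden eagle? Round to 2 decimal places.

Pathway 1: 254000 × 0.1 × 0.1 × 0.1 × 0.1 = 25.4 MJ
Pathway 2: 779100 × 0.1 × 0.1 × 0.1 = 779.1 MJ
Total at Golden eagle: 25.4 + 779.1 = 804.5 MJ

804.50 MJ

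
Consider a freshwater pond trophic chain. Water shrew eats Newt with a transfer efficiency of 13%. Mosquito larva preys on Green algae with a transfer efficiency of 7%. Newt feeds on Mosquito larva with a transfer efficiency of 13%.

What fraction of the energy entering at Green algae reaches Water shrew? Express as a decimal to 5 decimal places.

0.00118

Product of link efficiencies: 0.07 × 0.13 × 0.13 = 0.001183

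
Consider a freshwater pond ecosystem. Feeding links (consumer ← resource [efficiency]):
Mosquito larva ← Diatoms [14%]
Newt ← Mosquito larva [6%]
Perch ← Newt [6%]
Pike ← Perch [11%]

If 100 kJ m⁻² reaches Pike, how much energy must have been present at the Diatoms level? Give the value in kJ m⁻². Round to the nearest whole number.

1803752 kJ m⁻²

Cumulative transfer efficiency: 0.14 × 0.06 × 0.06 × 0.11 = 0.00005544
Diatoms energy = 100 / 0.00005544 = 1803752 kJ m⁻²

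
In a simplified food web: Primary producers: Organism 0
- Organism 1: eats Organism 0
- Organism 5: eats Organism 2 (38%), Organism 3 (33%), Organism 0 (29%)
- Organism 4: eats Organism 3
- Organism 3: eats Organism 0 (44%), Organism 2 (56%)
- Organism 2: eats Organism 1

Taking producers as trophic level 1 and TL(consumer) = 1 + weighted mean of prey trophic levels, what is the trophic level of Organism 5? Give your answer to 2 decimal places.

Organism 1: 1 + 1 = 2
Organism 2: 1 + 2 = 3
Organism 3: 1 + (0.44×1 + 0.56×3) = 3.12
Organism 4: 1 + 3.12 = 4.12
Organism 5: 1 + (0.38×3 + 0.33×3.12 + 0.29×1) = 3.4596

3.46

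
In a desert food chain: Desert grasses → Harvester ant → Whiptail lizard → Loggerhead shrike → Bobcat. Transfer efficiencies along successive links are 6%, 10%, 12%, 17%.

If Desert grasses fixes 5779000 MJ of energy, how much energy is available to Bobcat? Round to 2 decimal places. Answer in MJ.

Harvester ant: 5779000 × 0.06 = 346740 MJ
Whiptail lizard: 346740 × 0.1 = 34674 MJ
Loggerhead shrike: 34674 × 0.12 = 4160.88 MJ
Bobcat: 4160.88 × 0.17 = 707.3496 MJ

707.35 MJ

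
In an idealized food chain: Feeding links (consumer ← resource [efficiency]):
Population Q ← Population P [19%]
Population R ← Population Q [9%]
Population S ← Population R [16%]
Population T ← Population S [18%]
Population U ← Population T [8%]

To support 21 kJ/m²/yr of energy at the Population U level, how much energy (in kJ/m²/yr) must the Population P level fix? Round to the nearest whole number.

Cumulative transfer efficiency: 0.19 × 0.09 × 0.16 × 0.18 × 0.08 = 0.0000393984
Population P energy = 21 / 0.0000393984 = 533017 kJ/m²/yr

533017 kJ/m²/yr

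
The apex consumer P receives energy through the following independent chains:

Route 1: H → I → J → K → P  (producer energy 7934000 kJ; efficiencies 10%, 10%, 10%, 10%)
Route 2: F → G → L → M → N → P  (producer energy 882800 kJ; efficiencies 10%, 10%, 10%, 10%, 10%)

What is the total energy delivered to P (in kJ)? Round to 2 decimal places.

Route 1: 7934000 × 0.1 × 0.1 × 0.1 × 0.1 = 793.4 kJ
Route 2: 882800 × 0.1 × 0.1 × 0.1 × 0.1 × 0.1 = 8.828 kJ
Total at P: 793.4 + 8.828 = 802.228 kJ

802.23 kJ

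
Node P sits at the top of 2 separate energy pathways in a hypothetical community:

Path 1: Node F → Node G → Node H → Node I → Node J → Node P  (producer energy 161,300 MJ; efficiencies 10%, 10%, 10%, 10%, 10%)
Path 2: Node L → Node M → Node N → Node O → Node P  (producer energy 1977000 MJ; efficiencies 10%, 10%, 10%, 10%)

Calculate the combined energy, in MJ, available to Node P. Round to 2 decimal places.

199.31 MJ

Path 1: 161300 × 0.1 × 0.1 × 0.1 × 0.1 × 0.1 = 1.613 MJ
Path 2: 1977000 × 0.1 × 0.1 × 0.1 × 0.1 = 197.7 MJ
Total at Node P: 1.613 + 197.7 = 199.313 MJ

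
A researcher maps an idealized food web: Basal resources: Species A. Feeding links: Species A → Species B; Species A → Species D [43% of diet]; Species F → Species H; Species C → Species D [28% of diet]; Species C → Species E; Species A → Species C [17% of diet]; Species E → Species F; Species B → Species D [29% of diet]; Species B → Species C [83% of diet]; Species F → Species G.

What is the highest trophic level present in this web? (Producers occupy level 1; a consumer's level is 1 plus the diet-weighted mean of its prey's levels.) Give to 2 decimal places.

5.83

Species B: 1 + 1 = 2
Species C: 1 + (0.17×1 + 0.83×2) = 2.83
Species D: 1 + (0.43×1 + 0.28×2.83 + 0.29×2) = 2.8024
Species E: 1 + 2.83 = 3.83
Species F: 1 + 3.83 = 4.83
Species G: 1 + 4.83 = 5.83
Species H: 1 + 4.83 = 5.83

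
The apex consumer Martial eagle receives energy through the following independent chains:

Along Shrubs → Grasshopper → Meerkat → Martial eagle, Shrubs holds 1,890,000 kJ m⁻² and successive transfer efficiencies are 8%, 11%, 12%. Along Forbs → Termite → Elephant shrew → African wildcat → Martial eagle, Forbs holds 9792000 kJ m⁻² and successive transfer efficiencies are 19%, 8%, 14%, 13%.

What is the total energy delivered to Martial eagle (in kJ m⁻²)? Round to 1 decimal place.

Via Shrubs: 1890000 × 0.08 × 0.11 × 0.12 = 1995.84 kJ m⁻²
Via Forbs: 9792000 × 0.19 × 0.08 × 0.14 × 0.13 = 2708.85888 kJ m⁻²
Total at Martial eagle: 1995.84 + 2708.85888 = 4704.69888 kJ m⁻²

4704.7 kJ m⁻²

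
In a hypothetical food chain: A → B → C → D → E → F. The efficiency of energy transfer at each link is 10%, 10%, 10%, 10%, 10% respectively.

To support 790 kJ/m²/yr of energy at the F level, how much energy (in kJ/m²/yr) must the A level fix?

Cumulative transfer efficiency: 0.1 × 0.1 × 0.1 × 0.1 × 0.1 = 0.00001
A energy = 790 / 0.00001 = 79000000 kJ/m²/yr

79000000 kJ/m²/yr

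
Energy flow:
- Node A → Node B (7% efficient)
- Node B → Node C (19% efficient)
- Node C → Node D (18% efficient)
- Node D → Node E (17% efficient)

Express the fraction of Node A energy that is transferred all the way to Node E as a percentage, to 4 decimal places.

0.0407%

Product of link efficiencies: 0.07 × 0.19 × 0.18 × 0.17 = 0.00040698
As a percentage: 0.00040698 × 100 = 0.0407%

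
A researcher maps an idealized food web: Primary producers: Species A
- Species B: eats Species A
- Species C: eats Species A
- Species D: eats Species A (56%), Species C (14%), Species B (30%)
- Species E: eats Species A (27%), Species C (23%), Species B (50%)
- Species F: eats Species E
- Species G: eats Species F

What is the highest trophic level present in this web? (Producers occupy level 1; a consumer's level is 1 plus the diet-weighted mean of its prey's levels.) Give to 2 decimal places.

Species B: 1 + 1 = 2
Species C: 1 + 1 = 2
Species D: 1 + (0.56×1 + 0.14×2 + 0.3×2) = 2.44
Species E: 1 + (0.27×1 + 0.23×2 + 0.5×2) = 2.73
Species F: 1 + 2.73 = 3.73
Species G: 1 + 3.73 = 4.73

4.73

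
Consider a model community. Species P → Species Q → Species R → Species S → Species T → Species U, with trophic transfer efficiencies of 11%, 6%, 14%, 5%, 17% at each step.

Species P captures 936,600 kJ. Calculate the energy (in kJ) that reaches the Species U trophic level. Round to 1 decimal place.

7.4 kJ

Species Q: 936600 × 0.11 = 103026 kJ
Species R: 103026 × 0.06 = 6181.56 kJ
Species S: 6181.56 × 0.14 = 865.4184 kJ
Species T: 865.4184 × 0.05 = 43.27092 kJ
Species U: 43.27092 × 0.17 = 7.3560564 kJ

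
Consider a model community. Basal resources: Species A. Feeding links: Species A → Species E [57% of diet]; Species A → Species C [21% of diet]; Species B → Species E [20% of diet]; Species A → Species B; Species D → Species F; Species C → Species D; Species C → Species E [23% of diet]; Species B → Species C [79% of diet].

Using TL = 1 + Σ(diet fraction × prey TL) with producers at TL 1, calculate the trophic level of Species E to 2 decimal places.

Species B: 1 + 1 = 2
Species C: 1 + (0.21×1 + 0.79×2) = 2.79
Species D: 1 + 2.79 = 3.79
Species E: 1 + (0.57×1 + 0.23×2.79 + 0.2×2) = 2.6117
Species F: 1 + 3.79 = 4.79

2.61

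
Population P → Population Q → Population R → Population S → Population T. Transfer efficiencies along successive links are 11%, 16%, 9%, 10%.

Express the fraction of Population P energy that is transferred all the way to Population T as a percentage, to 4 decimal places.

0.0158%

Product of link efficiencies: 0.11 × 0.16 × 0.09 × 0.1 = 0.0001584
As a percentage: 0.0001584 × 100 = 0.0158%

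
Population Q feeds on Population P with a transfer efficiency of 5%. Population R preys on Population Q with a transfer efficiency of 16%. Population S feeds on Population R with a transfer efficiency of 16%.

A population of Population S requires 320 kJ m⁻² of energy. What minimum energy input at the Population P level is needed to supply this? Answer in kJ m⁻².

250000 kJ m⁻²

Cumulative transfer efficiency: 0.05 × 0.16 × 0.16 = 0.00128
Population P energy = 320 / 0.00128 = 250000 kJ m⁻²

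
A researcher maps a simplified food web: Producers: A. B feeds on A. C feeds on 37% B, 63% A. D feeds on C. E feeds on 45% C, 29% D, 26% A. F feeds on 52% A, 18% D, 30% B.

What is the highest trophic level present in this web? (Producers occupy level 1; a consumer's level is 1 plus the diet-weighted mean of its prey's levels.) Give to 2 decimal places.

3.37

B: 1 + 1 = 2
C: 1 + (0.37×2 + 0.63×1) = 2.37
D: 1 + 2.37 = 3.37
E: 1 + (0.45×2.37 + 0.29×3.37 + 0.26×1) = 3.3038
F: 1 + (0.52×1 + 0.18×3.37 + 0.3×2) = 2.7266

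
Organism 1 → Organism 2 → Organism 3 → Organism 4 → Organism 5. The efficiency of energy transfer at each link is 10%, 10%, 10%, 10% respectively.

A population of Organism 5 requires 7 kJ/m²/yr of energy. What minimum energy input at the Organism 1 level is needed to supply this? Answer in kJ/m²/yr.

Cumulative transfer efficiency: 0.1 × 0.1 × 0.1 × 0.1 = 0.0001
Organism 1 energy = 7 / 0.0001 = 70000 kJ/m²/yr

70000 kJ/m²/yr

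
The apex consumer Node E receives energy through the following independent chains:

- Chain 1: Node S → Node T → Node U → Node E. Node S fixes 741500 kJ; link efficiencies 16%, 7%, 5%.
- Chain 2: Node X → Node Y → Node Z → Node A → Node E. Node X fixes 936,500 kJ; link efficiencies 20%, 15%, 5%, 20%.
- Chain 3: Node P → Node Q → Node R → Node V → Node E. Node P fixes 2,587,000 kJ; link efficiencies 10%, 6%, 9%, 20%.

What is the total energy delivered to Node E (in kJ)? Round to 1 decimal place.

Chain 1: 741500 × 0.16 × 0.07 × 0.05 = 415.24 kJ
Chain 2: 936500 × 0.2 × 0.15 × 0.05 × 0.2 = 280.95 kJ
Chain 3: 2587000 × 0.1 × 0.06 × 0.09 × 0.2 = 279.396 kJ
Total at Node E: 415.24 + 280.95 + 279.396 = 975.586 kJ

975.6 kJ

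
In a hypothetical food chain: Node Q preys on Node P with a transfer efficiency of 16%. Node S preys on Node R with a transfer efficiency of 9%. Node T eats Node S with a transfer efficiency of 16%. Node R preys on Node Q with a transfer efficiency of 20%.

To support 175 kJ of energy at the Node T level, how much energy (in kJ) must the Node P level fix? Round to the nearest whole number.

Cumulative transfer efficiency: 0.16 × 0.2 × 0.09 × 0.16 = 0.0004608
Node P energy = 175 / 0.0004608 = 379774 kJ

379774 kJ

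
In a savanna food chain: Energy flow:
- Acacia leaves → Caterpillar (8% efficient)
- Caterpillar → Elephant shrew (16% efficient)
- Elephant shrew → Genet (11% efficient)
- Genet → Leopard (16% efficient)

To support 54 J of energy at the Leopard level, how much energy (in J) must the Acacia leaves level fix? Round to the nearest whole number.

239702 J

Cumulative transfer efficiency: 0.08 × 0.16 × 0.11 × 0.16 = 0.00022528
Acacia leaves energy = 54 / 0.00022528 = 239702 J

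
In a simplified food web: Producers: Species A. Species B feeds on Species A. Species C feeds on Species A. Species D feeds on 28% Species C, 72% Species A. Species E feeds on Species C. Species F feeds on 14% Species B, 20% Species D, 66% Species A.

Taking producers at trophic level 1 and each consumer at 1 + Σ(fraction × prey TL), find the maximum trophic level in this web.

3

Species B: 1 + 1 = 2
Species C: 1 + 1 = 2
Species D: 1 + (0.28×2 + 0.72×1) = 2.28
Species E: 1 + 2 = 3
Species F: 1 + (0.14×2 + 0.2×2.28 + 0.66×1) = 2.396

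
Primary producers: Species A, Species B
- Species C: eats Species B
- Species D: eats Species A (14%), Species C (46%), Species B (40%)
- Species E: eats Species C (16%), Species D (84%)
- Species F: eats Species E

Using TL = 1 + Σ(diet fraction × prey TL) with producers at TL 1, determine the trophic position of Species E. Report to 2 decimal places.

Species C: 1 + 1 = 2
Species D: 1 + (0.14×1 + 0.46×2 + 0.4×1) = 2.46
Species E: 1 + (0.16×2 + 0.84×2.46) = 3.3864
Species F: 1 + 3.3864 = 4.3864

3.39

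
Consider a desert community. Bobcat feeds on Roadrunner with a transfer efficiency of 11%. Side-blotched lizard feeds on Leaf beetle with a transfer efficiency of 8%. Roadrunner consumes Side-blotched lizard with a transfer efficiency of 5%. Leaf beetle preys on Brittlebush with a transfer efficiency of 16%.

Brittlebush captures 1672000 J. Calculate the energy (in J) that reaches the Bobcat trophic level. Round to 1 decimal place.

Leaf beetle: 1672000 × 0.16 = 267520 J
Side-blotched lizard: 267520 × 0.08 = 21401.6 J
Roadrunner: 21401.6 × 0.05 = 1070.08 J
Bobcat: 1070.08 × 0.11 = 117.7088 J

117.7 J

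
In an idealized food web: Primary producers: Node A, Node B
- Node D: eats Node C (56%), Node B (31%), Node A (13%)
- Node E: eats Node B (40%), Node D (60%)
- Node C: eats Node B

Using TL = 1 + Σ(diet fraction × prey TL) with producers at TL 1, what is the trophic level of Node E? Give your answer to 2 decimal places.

Node C: 1 + 1 = 2
Node D: 1 + (0.56×2 + 0.31×1 + 0.13×1) = 2.56
Node E: 1 + (0.4×1 + 0.6×2.56) = 2.936

2.94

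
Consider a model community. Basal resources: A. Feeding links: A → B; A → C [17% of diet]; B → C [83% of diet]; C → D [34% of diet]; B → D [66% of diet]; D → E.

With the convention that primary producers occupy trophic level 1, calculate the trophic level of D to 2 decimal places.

B: 1 + 1 = 2
C: 1 + (0.17×1 + 0.83×2) = 2.83
D: 1 + (0.34×2.83 + 0.66×2) = 3.2822
E: 1 + 3.2822 = 4.2822

3.28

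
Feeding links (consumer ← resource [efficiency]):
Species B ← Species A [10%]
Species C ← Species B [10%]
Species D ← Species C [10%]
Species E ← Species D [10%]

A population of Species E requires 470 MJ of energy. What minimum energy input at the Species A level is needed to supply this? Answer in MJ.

Cumulative transfer efficiency: 0.1 × 0.1 × 0.1 × 0.1 = 0.0001
Species A energy = 470 / 0.0001 = 4700000 MJ

4700000 MJ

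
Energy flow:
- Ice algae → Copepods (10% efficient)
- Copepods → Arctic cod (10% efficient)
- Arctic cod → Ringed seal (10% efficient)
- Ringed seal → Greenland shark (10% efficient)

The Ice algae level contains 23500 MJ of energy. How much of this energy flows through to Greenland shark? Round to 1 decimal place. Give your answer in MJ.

Copepods: 23500 × 0.1 = 2350 MJ
Arctic cod: 2350 × 0.1 = 235 MJ
Ringed seal: 235 × 0.1 = 23.5 MJ
Greenland shark: 23.5 × 0.1 = 2.35 MJ

2.4 MJ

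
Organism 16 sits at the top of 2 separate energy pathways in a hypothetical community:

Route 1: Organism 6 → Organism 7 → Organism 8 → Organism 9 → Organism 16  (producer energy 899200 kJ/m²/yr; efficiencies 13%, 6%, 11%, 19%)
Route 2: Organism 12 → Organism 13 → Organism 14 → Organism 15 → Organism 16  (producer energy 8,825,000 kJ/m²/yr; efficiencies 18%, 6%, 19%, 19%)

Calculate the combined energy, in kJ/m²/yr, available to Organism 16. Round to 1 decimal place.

3587.3 kJ/m²/yr

Route 1: 899200 × 0.13 × 0.06 × 0.11 × 0.19 = 146.587584 kJ/m²/yr
Route 2: 8825000 × 0.18 × 0.06 × 0.19 × 0.19 = 3440.691 kJ/m²/yr
Total at Organism 16: 146.587584 + 3440.691 = 3587.278584 kJ/m²/yr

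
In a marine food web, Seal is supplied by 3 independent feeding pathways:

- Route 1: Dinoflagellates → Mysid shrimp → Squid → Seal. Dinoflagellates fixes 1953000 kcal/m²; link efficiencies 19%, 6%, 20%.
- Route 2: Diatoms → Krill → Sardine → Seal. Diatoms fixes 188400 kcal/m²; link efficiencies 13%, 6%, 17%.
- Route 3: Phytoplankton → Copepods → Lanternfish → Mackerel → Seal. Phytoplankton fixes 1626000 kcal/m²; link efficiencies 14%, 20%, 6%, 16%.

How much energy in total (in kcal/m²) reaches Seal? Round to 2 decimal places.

5139.73 kcal/m²

Route 1: 1953000 × 0.19 × 0.06 × 0.2 = 4452.84 kcal/m²
Route 2: 188400 × 0.13 × 0.06 × 0.17 = 249.8184 kcal/m²
Route 3: 1626000 × 0.14 × 0.2 × 0.06 × 0.16 = 437.0688 kcal/m²
Total at Seal: 4452.84 + 249.8184 + 437.0688 = 5139.7272 kcal/m²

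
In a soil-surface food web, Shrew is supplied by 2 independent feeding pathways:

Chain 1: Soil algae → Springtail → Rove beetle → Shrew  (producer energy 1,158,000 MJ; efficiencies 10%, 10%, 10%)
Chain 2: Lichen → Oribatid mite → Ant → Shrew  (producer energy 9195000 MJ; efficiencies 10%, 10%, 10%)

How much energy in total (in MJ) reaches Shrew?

10353 MJ

Chain 1: 1158000 × 0.1 × 0.1 × 0.1 = 1158 MJ
Chain 2: 9195000 × 0.1 × 0.1 × 0.1 = 9195 MJ
Total at Shrew: 1158 + 9195 = 10353 MJ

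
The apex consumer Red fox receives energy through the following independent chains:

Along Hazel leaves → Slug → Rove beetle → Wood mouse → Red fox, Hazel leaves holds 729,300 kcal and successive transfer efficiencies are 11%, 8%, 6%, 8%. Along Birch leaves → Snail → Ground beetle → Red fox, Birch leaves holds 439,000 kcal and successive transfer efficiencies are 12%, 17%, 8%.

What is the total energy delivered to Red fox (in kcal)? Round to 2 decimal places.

747.25 kcal

Via Hazel leaves: 729300 × 0.11 × 0.08 × 0.06 × 0.08 = 30.805632 kcal
Via Birch leaves: 439000 × 0.12 × 0.17 × 0.08 = 716.448 kcal
Total at Red fox: 30.805632 + 716.448 = 747.253632 kcal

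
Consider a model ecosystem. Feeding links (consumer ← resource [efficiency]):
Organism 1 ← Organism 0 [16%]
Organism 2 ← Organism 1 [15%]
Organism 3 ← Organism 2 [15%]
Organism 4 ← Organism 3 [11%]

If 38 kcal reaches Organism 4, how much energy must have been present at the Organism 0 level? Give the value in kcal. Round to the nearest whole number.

Cumulative transfer efficiency: 0.16 × 0.15 × 0.15 × 0.11 = 0.000396
Organism 0 energy = 38 / 0.000396 = 95960 kcal

95960 kcal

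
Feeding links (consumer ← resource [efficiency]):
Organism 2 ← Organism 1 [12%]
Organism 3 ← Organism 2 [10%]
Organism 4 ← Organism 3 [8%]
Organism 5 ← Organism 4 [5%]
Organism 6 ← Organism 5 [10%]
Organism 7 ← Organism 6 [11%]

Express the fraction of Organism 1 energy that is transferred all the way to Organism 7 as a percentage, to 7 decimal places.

0.0000528%

Product of link efficiencies: 0.12 × 0.1 × 0.08 × 0.05 × 0.1 × 0.11 = 0.000000528
As a percentage: 0.000000528 × 100 = 0.0000528%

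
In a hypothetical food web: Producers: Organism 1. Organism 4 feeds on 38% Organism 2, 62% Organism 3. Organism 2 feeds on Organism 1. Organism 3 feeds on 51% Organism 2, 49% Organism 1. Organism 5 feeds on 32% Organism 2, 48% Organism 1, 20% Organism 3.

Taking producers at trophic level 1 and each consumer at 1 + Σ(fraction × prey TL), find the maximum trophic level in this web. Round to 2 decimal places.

3.32

Organism 2: 1 + 1 = 2
Organism 3: 1 + (0.51×2 + 0.49×1) = 2.51
Organism 4: 1 + (0.38×2 + 0.62×2.51) = 3.3162
Organism 5: 1 + (0.32×2 + 0.48×1 + 0.2×2.51) = 2.622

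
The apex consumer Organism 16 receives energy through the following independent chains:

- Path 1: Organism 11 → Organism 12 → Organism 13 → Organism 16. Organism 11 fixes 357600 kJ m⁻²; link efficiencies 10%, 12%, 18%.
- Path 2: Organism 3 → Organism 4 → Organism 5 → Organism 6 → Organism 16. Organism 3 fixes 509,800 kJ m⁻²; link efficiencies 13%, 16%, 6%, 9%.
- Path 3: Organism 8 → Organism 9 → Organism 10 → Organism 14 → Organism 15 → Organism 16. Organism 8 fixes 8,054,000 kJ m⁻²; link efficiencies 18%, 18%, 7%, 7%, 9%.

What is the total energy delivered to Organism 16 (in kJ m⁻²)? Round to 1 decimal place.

944.8 kJ m⁻²

Path 1: 357600 × 0.1 × 0.12 × 0.18 = 772.416 kJ m⁻²
Path 2: 509800 × 0.13 × 0.16 × 0.06 × 0.09 = 57.260736 kJ m⁻²
Path 3: 8054000 × 0.18 × 0.18 × 0.07 × 0.07 × 0.09 = 115.0787736 kJ m⁻²
Total at Organism 16: 772.416 + 57.260736 + 115.0787736 = 944.7555096 kJ m⁻²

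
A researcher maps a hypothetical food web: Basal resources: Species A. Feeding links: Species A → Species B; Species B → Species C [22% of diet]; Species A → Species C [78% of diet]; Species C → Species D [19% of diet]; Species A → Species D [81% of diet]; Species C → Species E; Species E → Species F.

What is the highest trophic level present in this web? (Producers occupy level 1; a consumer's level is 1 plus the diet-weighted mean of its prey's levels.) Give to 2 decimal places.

Species B: 1 + 1 = 2
Species C: 1 + (0.22×2 + 0.78×1) = 2.22
Species D: 1 + (0.19×2.22 + 0.81×1) = 2.2318
Species E: 1 + 2.22 = 3.22
Species F: 1 + 3.22 = 4.22

4.22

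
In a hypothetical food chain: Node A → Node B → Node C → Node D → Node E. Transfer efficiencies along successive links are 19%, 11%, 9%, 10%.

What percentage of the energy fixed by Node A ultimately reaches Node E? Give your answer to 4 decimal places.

Product of link efficiencies: 0.19 × 0.11 × 0.09 × 0.1 = 0.0001881
As a percentage: 0.0001881 × 100 = 0.0188%

0.0188%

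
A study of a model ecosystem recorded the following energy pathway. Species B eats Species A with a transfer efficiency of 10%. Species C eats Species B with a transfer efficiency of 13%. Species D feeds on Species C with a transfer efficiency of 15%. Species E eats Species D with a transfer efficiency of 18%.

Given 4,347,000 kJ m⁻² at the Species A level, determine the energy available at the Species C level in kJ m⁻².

Species B: 4347000 × 0.1 = 434700 kJ m⁻²
Species C: 434700 × 0.13 = 56511 kJ m⁻²

56511 kJ m⁻²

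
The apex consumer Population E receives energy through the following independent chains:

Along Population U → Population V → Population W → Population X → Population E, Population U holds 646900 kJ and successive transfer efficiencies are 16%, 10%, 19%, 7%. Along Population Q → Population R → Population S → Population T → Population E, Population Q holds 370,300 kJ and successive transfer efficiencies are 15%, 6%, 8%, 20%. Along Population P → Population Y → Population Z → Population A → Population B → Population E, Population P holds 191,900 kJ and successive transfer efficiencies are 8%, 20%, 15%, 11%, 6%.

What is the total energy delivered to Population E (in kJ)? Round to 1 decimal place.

194.0 kJ

Via Population U: 646900 × 0.16 × 0.1 × 0.19 × 0.07 = 137.66032 kJ
Via Population Q: 370300 × 0.15 × 0.06 × 0.08 × 0.2 = 53.3232 kJ
Via Population P: 191900 × 0.08 × 0.2 × 0.15 × 0.11 × 0.06 = 3.039696 kJ
Total at Population E: 137.66032 + 53.3232 + 3.039696 = 194.023216 kJ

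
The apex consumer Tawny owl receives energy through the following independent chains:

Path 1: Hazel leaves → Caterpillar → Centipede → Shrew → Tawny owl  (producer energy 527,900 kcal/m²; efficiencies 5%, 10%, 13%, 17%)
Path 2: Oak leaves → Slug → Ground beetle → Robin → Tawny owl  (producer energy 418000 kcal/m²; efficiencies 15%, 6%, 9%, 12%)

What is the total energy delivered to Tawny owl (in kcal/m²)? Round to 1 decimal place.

Path 1: 527900 × 0.05 × 0.1 × 0.13 × 0.17 = 58.33295 kcal/m²
Path 2: 418000 × 0.15 × 0.06 × 0.09 × 0.12 = 40.6296 kcal/m²
Total at Tawny owl: 58.33295 + 40.6296 = 98.96255 kcal/m²

99.0 kcal/m²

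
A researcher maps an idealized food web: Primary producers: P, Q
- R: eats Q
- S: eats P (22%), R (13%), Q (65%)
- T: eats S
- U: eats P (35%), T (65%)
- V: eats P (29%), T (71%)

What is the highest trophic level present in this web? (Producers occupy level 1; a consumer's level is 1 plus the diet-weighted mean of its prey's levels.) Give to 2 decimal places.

R: 1 + 1 = 2
S: 1 + (0.22×1 + 0.13×2 + 0.65×1) = 2.13
T: 1 + 2.13 = 3.13
U: 1 + (0.35×1 + 0.65×3.13) = 3.3845
V: 1 + (0.29×1 + 0.71×3.13) = 3.5123

3.51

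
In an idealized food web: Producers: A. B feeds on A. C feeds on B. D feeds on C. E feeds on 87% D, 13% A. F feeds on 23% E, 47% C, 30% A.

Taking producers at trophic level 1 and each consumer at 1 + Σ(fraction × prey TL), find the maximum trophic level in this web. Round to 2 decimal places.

4.61

B: 1 + 1 = 2
C: 1 + 2 = 3
D: 1 + 3 = 4
E: 1 + (0.87×4 + 0.13×1) = 4.61
F: 1 + (0.23×4.61 + 0.47×3 + 0.3×1) = 3.7703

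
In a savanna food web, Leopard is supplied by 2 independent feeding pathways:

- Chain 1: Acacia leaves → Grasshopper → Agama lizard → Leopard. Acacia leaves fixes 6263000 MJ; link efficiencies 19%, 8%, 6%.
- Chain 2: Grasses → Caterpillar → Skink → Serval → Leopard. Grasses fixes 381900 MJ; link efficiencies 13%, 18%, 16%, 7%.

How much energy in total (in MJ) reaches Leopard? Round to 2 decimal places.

5811.94 MJ

Chain 1: 6263000 × 0.19 × 0.08 × 0.06 = 5711.856 MJ
Chain 2: 381900 × 0.13 × 0.18 × 0.16 × 0.07 = 100.088352 MJ
Total at Leopard: 5711.856 + 100.088352 = 5811.944352 MJ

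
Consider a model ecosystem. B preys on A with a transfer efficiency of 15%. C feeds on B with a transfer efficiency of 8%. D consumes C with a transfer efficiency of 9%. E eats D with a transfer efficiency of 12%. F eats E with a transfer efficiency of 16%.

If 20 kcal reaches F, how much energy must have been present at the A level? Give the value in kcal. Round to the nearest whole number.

Cumulative transfer efficiency: 0.15 × 0.08 × 0.09 × 0.12 × 0.16 = 0.000020736
A energy = 20 / 0.000020736 = 964506 kcal

964506 kcal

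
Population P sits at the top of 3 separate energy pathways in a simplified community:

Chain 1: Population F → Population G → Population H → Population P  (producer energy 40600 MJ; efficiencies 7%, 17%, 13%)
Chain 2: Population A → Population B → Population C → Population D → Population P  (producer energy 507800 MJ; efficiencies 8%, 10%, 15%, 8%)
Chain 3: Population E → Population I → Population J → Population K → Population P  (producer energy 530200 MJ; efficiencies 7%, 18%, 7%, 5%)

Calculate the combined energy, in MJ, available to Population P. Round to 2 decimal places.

134.94 MJ

Chain 1: 40600 × 0.07 × 0.17 × 0.13 = 62.8082 MJ
Chain 2: 507800 × 0.08 × 0.1 × 0.15 × 0.08 = 48.7488 MJ
Chain 3: 530200 × 0.07 × 0.18 × 0.07 × 0.05 = 23.38182 MJ
Total at Population P: 62.8082 + 48.7488 + 23.38182 = 134.93882 MJ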